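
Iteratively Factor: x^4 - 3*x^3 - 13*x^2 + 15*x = (x + 3)*(x^3 - 6*x^2 + 5*x) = x*(x + 3)*(x^2 - 6*x + 5) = x*(x - 5)*(x + 3)*(x - 1)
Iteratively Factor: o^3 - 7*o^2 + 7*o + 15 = (o + 1)*(o^2 - 8*o + 15) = (o - 3)*(o + 1)*(o - 5)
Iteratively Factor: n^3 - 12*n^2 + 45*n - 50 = (n - 5)*(n^2 - 7*n + 10) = (n - 5)*(n - 2)*(n - 5)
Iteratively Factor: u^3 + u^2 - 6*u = (u)*(u^2 + u - 6) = u*(u + 3)*(u - 2)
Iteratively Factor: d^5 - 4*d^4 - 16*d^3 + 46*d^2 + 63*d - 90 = (d + 3)*(d^4 - 7*d^3 + 5*d^2 + 31*d - 30) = (d - 1)*(d + 3)*(d^3 - 6*d^2 - d + 30) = (d - 3)*(d - 1)*(d + 3)*(d^2 - 3*d - 10) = (d - 3)*(d - 1)*(d + 2)*(d + 3)*(d - 5)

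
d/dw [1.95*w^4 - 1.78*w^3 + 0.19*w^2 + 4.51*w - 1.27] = 7.8*w^3 - 5.34*w^2 + 0.38*w + 4.51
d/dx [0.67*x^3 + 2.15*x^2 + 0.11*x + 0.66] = 2.01*x^2 + 4.3*x + 0.11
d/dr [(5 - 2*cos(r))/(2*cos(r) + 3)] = 16*sin(r)/(2*cos(r) + 3)^2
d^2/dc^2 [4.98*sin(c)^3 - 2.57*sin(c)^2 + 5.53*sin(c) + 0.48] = -9.26500000000001*sin(c) + 11.205*sin(3*c) - 5.14*cos(2*c)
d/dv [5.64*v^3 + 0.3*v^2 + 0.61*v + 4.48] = 16.92*v^2 + 0.6*v + 0.61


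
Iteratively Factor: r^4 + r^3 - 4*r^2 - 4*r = (r - 2)*(r^3 + 3*r^2 + 2*r) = r*(r - 2)*(r^2 + 3*r + 2) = r*(r - 2)*(r + 1)*(r + 2)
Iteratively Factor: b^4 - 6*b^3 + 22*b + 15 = (b + 1)*(b^3 - 7*b^2 + 7*b + 15) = (b - 3)*(b + 1)*(b^2 - 4*b - 5) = (b - 5)*(b - 3)*(b + 1)*(b + 1)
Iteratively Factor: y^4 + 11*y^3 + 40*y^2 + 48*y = (y)*(y^3 + 11*y^2 + 40*y + 48) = y*(y + 4)*(y^2 + 7*y + 12) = y*(y + 3)*(y + 4)*(y + 4)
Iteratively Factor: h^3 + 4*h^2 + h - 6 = (h + 2)*(h^2 + 2*h - 3) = (h - 1)*(h + 2)*(h + 3)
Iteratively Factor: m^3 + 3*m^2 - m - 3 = (m - 1)*(m^2 + 4*m + 3) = (m - 1)*(m + 1)*(m + 3)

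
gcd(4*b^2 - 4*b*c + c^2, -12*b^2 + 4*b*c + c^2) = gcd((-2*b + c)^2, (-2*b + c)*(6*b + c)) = 2*b - c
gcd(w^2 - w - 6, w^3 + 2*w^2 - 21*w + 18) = w - 3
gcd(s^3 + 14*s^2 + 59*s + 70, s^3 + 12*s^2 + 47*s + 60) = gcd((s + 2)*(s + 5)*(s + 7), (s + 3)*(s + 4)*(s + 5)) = s + 5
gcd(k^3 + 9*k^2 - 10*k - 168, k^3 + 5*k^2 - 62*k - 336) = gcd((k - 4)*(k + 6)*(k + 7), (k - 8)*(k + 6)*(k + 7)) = k^2 + 13*k + 42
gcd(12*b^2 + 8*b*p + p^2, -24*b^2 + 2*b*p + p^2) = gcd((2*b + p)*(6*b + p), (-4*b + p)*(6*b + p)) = 6*b + p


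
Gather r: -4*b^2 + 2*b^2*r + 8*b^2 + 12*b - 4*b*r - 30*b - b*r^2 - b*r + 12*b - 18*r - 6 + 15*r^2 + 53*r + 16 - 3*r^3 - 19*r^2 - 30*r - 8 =4*b^2 - 6*b - 3*r^3 + r^2*(-b - 4) + r*(2*b^2 - 5*b + 5) + 2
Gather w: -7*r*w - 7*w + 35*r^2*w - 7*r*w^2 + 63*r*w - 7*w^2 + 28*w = w^2*(-7*r - 7) + w*(35*r^2 + 56*r + 21)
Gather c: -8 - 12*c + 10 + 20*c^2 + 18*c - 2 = 20*c^2 + 6*c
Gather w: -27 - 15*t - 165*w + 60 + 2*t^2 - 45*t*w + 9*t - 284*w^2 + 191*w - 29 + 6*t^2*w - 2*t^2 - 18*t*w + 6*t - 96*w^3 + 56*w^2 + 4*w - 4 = -96*w^3 - 228*w^2 + w*(6*t^2 - 63*t + 30)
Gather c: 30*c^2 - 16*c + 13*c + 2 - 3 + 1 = 30*c^2 - 3*c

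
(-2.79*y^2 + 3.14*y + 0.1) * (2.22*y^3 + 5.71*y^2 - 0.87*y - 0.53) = -6.1938*y^5 - 8.9601*y^4 + 20.5787*y^3 - 0.6821*y^2 - 1.7512*y - 0.053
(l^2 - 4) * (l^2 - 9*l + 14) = l^4 - 9*l^3 + 10*l^2 + 36*l - 56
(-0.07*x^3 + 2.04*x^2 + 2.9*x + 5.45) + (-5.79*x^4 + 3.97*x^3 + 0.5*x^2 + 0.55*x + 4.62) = -5.79*x^4 + 3.9*x^3 + 2.54*x^2 + 3.45*x + 10.07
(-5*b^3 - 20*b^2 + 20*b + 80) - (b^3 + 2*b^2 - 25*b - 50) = -6*b^3 - 22*b^2 + 45*b + 130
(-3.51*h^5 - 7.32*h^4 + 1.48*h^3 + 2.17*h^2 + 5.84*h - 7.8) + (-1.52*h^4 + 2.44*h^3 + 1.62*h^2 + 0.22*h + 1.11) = -3.51*h^5 - 8.84*h^4 + 3.92*h^3 + 3.79*h^2 + 6.06*h - 6.69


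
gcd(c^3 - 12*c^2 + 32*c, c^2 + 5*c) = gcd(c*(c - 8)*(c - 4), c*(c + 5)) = c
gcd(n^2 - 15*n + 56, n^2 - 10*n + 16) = n - 8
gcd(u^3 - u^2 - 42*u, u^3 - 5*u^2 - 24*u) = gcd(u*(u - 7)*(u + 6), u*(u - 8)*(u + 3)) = u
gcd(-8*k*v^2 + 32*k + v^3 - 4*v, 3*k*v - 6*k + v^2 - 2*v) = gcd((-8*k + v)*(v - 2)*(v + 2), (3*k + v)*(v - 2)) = v - 2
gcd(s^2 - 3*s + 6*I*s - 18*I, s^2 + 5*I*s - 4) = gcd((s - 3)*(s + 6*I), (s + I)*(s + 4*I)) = 1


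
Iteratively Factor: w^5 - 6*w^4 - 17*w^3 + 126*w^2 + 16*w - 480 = (w + 2)*(w^4 - 8*w^3 - w^2 + 128*w - 240) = (w + 2)*(w + 4)*(w^3 - 12*w^2 + 47*w - 60) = (w - 3)*(w + 2)*(w + 4)*(w^2 - 9*w + 20) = (w - 4)*(w - 3)*(w + 2)*(w + 4)*(w - 5)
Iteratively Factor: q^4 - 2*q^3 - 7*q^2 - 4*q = (q)*(q^3 - 2*q^2 - 7*q - 4) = q*(q - 4)*(q^2 + 2*q + 1) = q*(q - 4)*(q + 1)*(q + 1)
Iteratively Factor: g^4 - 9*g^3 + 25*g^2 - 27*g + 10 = (g - 5)*(g^3 - 4*g^2 + 5*g - 2) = (g - 5)*(g - 2)*(g^2 - 2*g + 1) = (g - 5)*(g - 2)*(g - 1)*(g - 1)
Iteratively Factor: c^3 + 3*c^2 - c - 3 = (c - 1)*(c^2 + 4*c + 3) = (c - 1)*(c + 3)*(c + 1)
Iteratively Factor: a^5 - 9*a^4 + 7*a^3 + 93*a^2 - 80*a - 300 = (a - 5)*(a^4 - 4*a^3 - 13*a^2 + 28*a + 60) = (a - 5)*(a + 2)*(a^3 - 6*a^2 - a + 30) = (a - 5)*(a + 2)^2*(a^2 - 8*a + 15) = (a - 5)^2*(a + 2)^2*(a - 3)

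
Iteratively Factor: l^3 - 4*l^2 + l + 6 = (l - 3)*(l^2 - l - 2) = (l - 3)*(l + 1)*(l - 2)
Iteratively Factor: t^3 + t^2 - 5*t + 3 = (t - 1)*(t^2 + 2*t - 3) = (t - 1)*(t + 3)*(t - 1)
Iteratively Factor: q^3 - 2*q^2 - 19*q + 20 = (q - 1)*(q^2 - q - 20) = (q - 5)*(q - 1)*(q + 4)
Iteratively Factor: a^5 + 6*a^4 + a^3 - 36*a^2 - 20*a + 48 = (a + 4)*(a^4 + 2*a^3 - 7*a^2 - 8*a + 12) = (a + 3)*(a + 4)*(a^3 - a^2 - 4*a + 4) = (a + 2)*(a + 3)*(a + 4)*(a^2 - 3*a + 2) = (a - 1)*(a + 2)*(a + 3)*(a + 4)*(a - 2)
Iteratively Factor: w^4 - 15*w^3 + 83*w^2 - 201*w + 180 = (w - 3)*(w^3 - 12*w^2 + 47*w - 60) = (w - 4)*(w - 3)*(w^2 - 8*w + 15) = (w - 5)*(w - 4)*(w - 3)*(w - 3)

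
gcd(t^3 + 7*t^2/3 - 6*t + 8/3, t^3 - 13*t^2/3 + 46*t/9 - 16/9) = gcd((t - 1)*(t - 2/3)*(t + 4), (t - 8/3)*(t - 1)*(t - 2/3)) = t^2 - 5*t/3 + 2/3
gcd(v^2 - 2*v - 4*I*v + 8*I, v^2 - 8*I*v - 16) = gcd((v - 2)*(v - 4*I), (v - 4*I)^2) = v - 4*I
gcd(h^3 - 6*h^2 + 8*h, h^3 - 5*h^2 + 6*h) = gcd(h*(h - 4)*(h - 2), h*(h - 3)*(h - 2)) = h^2 - 2*h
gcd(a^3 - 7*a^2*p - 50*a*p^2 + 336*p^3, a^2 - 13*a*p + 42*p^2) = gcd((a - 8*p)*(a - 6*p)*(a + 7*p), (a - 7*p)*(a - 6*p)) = -a + 6*p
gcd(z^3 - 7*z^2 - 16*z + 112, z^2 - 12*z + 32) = z - 4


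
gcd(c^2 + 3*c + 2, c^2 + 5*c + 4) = c + 1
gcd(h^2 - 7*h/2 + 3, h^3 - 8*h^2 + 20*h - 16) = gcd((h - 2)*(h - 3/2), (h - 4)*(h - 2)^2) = h - 2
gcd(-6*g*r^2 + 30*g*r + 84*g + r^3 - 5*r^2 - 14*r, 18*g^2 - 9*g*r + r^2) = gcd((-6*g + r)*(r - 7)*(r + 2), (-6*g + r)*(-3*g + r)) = -6*g + r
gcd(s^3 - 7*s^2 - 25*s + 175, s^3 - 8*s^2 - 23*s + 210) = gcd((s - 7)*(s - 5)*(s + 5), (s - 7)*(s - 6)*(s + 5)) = s^2 - 2*s - 35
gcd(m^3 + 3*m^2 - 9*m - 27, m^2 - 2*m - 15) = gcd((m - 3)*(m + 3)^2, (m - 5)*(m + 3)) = m + 3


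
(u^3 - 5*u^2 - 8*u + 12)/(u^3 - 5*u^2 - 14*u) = (u^2 - 7*u + 6)/(u*(u - 7))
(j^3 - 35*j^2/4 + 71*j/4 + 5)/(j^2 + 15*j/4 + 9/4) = (4*j^3 - 35*j^2 + 71*j + 20)/(4*j^2 + 15*j + 9)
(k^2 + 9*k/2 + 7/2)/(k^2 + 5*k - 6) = (2*k^2 + 9*k + 7)/(2*(k^2 + 5*k - 6))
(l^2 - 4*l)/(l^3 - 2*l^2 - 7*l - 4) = l/(l^2 + 2*l + 1)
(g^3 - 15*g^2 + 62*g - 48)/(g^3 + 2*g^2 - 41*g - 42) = (g^2 - 9*g + 8)/(g^2 + 8*g + 7)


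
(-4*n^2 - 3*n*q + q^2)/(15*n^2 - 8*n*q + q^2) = (-4*n^2 - 3*n*q + q^2)/(15*n^2 - 8*n*q + q^2)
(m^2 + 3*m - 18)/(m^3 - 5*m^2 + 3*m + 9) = (m + 6)/(m^2 - 2*m - 3)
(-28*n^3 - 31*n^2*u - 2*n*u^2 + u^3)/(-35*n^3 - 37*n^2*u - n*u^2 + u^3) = (4*n + u)/(5*n + u)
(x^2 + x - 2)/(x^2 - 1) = (x + 2)/(x + 1)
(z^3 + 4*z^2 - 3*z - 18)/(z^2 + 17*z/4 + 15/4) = 4*(z^2 + z - 6)/(4*z + 5)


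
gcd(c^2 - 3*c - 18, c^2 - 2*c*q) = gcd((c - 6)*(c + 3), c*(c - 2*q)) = 1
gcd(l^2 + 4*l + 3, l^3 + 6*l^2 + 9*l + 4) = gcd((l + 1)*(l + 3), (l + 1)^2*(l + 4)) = l + 1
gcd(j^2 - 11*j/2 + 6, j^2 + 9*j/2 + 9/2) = 1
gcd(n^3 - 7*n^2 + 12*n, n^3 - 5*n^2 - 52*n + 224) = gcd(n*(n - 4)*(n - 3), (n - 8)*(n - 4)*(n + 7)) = n - 4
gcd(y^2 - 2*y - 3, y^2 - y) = 1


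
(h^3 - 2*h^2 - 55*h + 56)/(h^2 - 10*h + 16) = (h^2 + 6*h - 7)/(h - 2)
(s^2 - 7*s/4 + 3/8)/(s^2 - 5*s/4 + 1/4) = (s - 3/2)/(s - 1)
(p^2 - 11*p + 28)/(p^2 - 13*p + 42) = (p - 4)/(p - 6)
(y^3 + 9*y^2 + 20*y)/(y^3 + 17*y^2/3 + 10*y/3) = 3*(y + 4)/(3*y + 2)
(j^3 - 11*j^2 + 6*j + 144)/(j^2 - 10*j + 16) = (j^2 - 3*j - 18)/(j - 2)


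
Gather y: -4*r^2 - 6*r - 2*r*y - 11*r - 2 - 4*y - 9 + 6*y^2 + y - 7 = -4*r^2 - 17*r + 6*y^2 + y*(-2*r - 3) - 18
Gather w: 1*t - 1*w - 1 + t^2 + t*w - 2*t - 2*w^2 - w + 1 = t^2 - t - 2*w^2 + w*(t - 2)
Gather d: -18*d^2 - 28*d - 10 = -18*d^2 - 28*d - 10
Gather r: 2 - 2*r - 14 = -2*r - 12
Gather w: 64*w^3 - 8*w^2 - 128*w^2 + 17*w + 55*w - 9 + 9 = 64*w^3 - 136*w^2 + 72*w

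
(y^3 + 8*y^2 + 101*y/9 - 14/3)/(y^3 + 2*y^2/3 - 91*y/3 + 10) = (y + 7/3)/(y - 5)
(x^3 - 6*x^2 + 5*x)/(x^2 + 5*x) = (x^2 - 6*x + 5)/(x + 5)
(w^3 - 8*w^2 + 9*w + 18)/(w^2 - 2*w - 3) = w - 6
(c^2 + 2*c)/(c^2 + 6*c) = (c + 2)/(c + 6)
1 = 1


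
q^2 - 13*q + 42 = (q - 7)*(q - 6)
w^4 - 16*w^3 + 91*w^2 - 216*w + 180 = (w - 6)*(w - 5)*(w - 3)*(w - 2)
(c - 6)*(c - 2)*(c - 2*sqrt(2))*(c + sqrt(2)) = c^4 - 8*c^3 - sqrt(2)*c^3 + 8*c^2 + 8*sqrt(2)*c^2 - 12*sqrt(2)*c + 32*c - 48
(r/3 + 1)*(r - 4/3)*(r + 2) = r^3/3 + 11*r^2/9 - 2*r/9 - 8/3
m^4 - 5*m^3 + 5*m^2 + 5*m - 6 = (m - 3)*(m - 2)*(m - 1)*(m + 1)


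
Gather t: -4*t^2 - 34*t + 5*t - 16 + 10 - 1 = -4*t^2 - 29*t - 7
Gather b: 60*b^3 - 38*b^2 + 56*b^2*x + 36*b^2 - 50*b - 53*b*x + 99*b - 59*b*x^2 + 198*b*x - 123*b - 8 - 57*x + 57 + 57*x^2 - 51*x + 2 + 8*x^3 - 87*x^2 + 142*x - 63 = 60*b^3 + b^2*(56*x - 2) + b*(-59*x^2 + 145*x - 74) + 8*x^3 - 30*x^2 + 34*x - 12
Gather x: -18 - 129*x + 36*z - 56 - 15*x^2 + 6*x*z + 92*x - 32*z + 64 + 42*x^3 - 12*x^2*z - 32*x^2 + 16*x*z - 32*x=42*x^3 + x^2*(-12*z - 47) + x*(22*z - 69) + 4*z - 10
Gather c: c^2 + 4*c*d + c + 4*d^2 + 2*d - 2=c^2 + c*(4*d + 1) + 4*d^2 + 2*d - 2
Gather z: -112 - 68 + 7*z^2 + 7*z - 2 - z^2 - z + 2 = 6*z^2 + 6*z - 180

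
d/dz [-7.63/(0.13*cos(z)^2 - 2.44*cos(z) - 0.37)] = (18.6172 - 1.9838*cos(z))*sin(z)/(-0.13*cos(z)^2 + 2.44*cos(z) + 0.37)^2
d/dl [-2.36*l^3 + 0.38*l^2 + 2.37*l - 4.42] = -7.08*l^2 + 0.76*l + 2.37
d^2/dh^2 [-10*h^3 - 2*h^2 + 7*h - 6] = -60*h - 4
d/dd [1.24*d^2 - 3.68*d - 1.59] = 2.48*d - 3.68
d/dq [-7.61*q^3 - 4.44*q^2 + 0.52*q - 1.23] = -22.83*q^2 - 8.88*q + 0.52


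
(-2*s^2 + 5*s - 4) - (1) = -2*s^2 + 5*s - 5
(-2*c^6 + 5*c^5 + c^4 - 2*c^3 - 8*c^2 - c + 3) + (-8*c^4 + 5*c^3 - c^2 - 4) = -2*c^6 + 5*c^5 - 7*c^4 + 3*c^3 - 9*c^2 - c - 1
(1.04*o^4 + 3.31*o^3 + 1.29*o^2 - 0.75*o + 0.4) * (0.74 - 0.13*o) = -0.1352*o^5 + 0.3393*o^4 + 2.2817*o^3 + 1.0521*o^2 - 0.607*o + 0.296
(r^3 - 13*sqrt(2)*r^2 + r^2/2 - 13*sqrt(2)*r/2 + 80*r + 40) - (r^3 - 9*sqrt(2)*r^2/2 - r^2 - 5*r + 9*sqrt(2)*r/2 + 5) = -17*sqrt(2)*r^2/2 + 3*r^2/2 - 11*sqrt(2)*r + 85*r + 35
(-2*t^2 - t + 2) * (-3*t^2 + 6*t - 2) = 6*t^4 - 9*t^3 - 8*t^2 + 14*t - 4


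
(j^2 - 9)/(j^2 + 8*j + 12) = (j^2 - 9)/(j^2 + 8*j + 12)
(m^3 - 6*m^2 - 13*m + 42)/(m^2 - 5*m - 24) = (m^2 - 9*m + 14)/(m - 8)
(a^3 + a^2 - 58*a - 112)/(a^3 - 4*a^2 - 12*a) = (a^2 - a - 56)/(a*(a - 6))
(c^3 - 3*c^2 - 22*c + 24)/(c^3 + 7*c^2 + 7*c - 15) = (c^2 - 2*c - 24)/(c^2 + 8*c + 15)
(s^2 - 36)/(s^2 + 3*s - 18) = (s - 6)/(s - 3)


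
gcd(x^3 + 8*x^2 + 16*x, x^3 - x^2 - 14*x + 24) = x + 4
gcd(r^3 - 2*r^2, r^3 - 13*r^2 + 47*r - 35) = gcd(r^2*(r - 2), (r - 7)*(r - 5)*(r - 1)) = 1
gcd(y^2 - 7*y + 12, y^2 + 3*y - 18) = y - 3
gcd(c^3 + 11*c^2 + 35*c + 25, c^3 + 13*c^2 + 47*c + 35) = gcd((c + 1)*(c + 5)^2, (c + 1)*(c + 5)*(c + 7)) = c^2 + 6*c + 5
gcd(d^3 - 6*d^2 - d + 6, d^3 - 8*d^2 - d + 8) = d^2 - 1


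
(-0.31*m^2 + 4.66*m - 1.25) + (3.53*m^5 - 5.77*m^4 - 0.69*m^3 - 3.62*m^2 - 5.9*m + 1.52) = 3.53*m^5 - 5.77*m^4 - 0.69*m^3 - 3.93*m^2 - 1.24*m + 0.27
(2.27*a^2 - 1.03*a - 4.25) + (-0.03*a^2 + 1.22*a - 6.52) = 2.24*a^2 + 0.19*a - 10.77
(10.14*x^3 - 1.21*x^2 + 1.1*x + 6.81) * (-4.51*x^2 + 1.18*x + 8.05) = -45.7314*x^5 + 17.4223*x^4 + 75.2382*x^3 - 39.1556*x^2 + 16.8908*x + 54.8205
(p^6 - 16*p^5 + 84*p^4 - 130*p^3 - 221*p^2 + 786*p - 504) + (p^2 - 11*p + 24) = p^6 - 16*p^5 + 84*p^4 - 130*p^3 - 220*p^2 + 775*p - 480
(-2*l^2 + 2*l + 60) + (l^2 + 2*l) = -l^2 + 4*l + 60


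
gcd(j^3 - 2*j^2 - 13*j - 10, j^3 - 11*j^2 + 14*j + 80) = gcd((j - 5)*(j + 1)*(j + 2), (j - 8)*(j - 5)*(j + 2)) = j^2 - 3*j - 10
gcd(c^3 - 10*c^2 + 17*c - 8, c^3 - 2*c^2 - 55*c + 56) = c^2 - 9*c + 8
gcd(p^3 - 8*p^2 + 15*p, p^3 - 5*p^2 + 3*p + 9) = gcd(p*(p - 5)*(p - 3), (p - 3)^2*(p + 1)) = p - 3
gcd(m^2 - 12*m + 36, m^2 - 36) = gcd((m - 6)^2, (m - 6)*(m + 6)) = m - 6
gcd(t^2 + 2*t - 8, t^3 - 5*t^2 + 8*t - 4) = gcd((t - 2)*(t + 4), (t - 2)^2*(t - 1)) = t - 2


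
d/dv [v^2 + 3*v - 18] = 2*v + 3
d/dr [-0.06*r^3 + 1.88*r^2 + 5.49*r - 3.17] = -0.18*r^2 + 3.76*r + 5.49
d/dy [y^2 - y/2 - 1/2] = 2*y - 1/2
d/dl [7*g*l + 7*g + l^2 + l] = 7*g + 2*l + 1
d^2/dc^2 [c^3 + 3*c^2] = 6*c + 6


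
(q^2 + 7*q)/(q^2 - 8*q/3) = 3*(q + 7)/(3*q - 8)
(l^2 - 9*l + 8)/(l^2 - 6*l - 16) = (l - 1)/(l + 2)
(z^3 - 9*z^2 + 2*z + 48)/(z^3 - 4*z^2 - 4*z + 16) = (z^2 - 11*z + 24)/(z^2 - 6*z + 8)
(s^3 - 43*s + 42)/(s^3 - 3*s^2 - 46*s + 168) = (s - 1)/(s - 4)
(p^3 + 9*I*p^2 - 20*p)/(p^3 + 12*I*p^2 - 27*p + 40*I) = p*(p + 4*I)/(p^2 + 7*I*p + 8)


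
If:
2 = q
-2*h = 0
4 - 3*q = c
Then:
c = -2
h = 0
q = 2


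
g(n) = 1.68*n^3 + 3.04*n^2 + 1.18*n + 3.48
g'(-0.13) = 0.47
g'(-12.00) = 653.98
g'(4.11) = 111.30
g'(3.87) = 100.19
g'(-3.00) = 28.30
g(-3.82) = -50.31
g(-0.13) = 3.37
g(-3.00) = -18.06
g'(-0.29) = -0.16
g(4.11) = 176.32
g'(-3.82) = 51.50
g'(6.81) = 276.32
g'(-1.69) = 5.30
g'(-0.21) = 0.13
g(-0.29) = 3.35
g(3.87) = 150.95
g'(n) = 5.04*n^2 + 6.08*n + 1.18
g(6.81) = 683.08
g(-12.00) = -2475.96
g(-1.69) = 2.06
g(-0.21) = 3.35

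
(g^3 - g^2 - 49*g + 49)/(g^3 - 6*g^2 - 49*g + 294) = (g - 1)/(g - 6)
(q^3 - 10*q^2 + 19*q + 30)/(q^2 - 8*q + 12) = (q^2 - 4*q - 5)/(q - 2)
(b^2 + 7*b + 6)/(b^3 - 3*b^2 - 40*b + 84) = (b + 1)/(b^2 - 9*b + 14)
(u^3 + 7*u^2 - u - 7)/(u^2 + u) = u + 6 - 7/u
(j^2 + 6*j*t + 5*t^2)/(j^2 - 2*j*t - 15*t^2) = (-j^2 - 6*j*t - 5*t^2)/(-j^2 + 2*j*t + 15*t^2)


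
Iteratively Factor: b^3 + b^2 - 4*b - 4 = (b + 1)*(b^2 - 4) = (b + 1)*(b + 2)*(b - 2)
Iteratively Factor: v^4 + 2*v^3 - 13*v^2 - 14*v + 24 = (v - 1)*(v^3 + 3*v^2 - 10*v - 24) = (v - 1)*(v + 4)*(v^2 - v - 6) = (v - 3)*(v - 1)*(v + 4)*(v + 2)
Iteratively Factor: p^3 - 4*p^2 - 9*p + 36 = (p - 3)*(p^2 - p - 12) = (p - 3)*(p + 3)*(p - 4)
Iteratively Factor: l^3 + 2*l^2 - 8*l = (l - 2)*(l^2 + 4*l) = l*(l - 2)*(l + 4)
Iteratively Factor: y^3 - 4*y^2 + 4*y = (y - 2)*(y^2 - 2*y) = (y - 2)^2*(y)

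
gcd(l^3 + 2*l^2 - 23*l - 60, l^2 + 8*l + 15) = l + 3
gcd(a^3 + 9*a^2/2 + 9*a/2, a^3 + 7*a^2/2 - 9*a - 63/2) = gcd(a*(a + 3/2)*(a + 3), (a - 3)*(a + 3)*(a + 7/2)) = a + 3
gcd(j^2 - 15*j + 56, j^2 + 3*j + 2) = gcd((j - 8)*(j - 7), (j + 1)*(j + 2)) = 1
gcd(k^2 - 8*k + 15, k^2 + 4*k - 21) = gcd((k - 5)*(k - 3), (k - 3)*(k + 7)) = k - 3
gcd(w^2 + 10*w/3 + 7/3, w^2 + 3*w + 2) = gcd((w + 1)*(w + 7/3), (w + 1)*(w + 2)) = w + 1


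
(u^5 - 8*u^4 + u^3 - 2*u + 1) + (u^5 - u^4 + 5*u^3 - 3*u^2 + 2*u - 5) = 2*u^5 - 9*u^4 + 6*u^3 - 3*u^2 - 4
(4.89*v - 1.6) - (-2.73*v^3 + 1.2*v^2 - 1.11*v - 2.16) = 2.73*v^3 - 1.2*v^2 + 6.0*v + 0.56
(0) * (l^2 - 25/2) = 0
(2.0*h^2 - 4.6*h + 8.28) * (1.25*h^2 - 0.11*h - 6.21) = 2.5*h^4 - 5.97*h^3 - 1.564*h^2 + 27.6552*h - 51.4188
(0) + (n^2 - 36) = n^2 - 36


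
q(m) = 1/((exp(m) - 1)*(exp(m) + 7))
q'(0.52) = -0.45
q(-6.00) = -0.14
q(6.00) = 0.00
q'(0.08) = -19.52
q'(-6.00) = 0.00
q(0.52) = 0.17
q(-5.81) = -0.14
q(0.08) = 1.49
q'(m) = -exp(m)/((exp(m) - 1)*(exp(m) + 7)^2) - exp(m)/((exp(m) - 1)^2*(exp(m) + 7)) = 2*(-exp(m) - 3)*exp(m)/(exp(4*m) + 12*exp(3*m) + 22*exp(2*m) - 84*exp(m) + 49)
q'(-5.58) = -0.00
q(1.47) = 0.03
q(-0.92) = -0.22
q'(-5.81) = -0.00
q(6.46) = 0.00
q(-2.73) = -0.15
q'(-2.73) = -0.01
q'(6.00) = 0.00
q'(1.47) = -0.04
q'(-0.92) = -0.14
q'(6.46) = -0.00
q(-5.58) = -0.14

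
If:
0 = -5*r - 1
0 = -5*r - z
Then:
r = -1/5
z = 1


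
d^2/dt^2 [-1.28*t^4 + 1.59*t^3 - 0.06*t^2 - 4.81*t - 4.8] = -15.36*t^2 + 9.54*t - 0.12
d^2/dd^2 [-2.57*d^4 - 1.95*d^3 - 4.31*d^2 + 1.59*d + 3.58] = -30.84*d^2 - 11.7*d - 8.62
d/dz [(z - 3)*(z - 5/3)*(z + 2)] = 3*z^2 - 16*z/3 - 13/3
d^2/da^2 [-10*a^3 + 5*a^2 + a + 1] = 10 - 60*a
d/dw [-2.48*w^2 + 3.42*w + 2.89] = 3.42 - 4.96*w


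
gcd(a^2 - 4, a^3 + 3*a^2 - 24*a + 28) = a - 2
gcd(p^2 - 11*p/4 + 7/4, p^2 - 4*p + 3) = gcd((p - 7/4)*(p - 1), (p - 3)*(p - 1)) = p - 1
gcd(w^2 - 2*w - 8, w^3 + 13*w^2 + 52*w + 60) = w + 2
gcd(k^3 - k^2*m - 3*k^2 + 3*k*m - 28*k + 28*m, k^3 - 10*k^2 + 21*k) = k - 7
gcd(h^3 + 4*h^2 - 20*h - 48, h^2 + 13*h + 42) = h + 6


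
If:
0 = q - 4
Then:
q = 4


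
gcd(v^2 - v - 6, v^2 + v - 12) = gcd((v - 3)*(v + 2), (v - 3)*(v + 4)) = v - 3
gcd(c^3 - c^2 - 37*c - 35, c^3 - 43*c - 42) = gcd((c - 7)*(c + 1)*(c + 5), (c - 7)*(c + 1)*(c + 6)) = c^2 - 6*c - 7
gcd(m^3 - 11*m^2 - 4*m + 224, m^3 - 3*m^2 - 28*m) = m^2 - 3*m - 28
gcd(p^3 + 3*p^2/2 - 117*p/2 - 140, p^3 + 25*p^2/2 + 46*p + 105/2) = p^2 + 19*p/2 + 35/2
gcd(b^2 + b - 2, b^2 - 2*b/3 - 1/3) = b - 1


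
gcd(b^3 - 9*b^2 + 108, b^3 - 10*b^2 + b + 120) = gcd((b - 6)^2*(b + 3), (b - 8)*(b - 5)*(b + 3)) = b + 3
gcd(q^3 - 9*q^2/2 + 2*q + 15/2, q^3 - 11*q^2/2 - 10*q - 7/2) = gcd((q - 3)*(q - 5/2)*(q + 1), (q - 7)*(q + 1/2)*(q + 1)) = q + 1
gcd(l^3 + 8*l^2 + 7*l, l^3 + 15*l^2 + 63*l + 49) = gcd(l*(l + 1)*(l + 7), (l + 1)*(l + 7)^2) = l^2 + 8*l + 7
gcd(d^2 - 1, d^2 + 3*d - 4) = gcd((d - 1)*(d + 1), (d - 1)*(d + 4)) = d - 1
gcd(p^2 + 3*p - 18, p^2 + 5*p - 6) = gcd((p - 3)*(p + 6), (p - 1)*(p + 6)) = p + 6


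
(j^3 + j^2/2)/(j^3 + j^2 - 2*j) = j*(2*j + 1)/(2*(j^2 + j - 2))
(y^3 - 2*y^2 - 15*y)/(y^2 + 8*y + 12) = y*(y^2 - 2*y - 15)/(y^2 + 8*y + 12)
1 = 1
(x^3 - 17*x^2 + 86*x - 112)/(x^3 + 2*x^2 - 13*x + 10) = (x^2 - 15*x + 56)/(x^2 + 4*x - 5)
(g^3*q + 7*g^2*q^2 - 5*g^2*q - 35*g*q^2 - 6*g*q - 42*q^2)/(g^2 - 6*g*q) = q*(g^3 + 7*g^2*q - 5*g^2 - 35*g*q - 6*g - 42*q)/(g*(g - 6*q))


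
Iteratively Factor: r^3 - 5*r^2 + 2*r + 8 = (r + 1)*(r^2 - 6*r + 8) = (r - 4)*(r + 1)*(r - 2)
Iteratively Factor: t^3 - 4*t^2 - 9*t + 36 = (t + 3)*(t^2 - 7*t + 12) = (t - 3)*(t + 3)*(t - 4)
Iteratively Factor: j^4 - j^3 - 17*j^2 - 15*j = (j + 3)*(j^3 - 4*j^2 - 5*j) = (j + 1)*(j + 3)*(j^2 - 5*j) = (j - 5)*(j + 1)*(j + 3)*(j)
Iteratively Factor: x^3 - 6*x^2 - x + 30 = (x - 5)*(x^2 - x - 6) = (x - 5)*(x - 3)*(x + 2)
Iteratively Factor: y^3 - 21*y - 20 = (y + 1)*(y^2 - y - 20) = (y + 1)*(y + 4)*(y - 5)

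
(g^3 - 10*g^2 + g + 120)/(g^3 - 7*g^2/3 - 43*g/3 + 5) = 3*(g - 8)/(3*g - 1)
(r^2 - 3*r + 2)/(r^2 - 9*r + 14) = (r - 1)/(r - 7)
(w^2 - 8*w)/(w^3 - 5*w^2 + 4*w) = (w - 8)/(w^2 - 5*w + 4)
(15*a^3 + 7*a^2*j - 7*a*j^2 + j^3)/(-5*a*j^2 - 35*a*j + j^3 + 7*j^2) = (-3*a^2 - 2*a*j + j^2)/(j*(j + 7))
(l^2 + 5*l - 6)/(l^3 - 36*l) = (l - 1)/(l*(l - 6))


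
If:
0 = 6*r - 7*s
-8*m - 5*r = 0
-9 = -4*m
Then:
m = 9/4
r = -18/5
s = -108/35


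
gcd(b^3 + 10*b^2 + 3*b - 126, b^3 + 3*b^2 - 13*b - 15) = b - 3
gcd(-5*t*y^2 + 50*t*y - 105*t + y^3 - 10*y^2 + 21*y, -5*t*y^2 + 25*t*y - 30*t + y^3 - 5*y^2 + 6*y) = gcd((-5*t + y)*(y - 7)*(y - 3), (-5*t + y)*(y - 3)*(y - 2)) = -5*t*y + 15*t + y^2 - 3*y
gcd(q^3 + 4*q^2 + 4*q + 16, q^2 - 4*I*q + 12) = q + 2*I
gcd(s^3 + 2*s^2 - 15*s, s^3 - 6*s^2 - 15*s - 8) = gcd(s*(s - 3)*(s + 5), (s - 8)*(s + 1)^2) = 1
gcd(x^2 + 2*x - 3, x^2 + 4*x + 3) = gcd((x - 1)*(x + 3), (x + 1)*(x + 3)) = x + 3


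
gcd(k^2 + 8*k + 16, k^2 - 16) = k + 4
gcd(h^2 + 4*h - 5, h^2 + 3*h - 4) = h - 1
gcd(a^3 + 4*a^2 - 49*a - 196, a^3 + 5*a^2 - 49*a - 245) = a^2 - 49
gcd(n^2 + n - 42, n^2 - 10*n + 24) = n - 6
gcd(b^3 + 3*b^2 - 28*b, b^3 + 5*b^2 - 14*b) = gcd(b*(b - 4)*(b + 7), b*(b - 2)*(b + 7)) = b^2 + 7*b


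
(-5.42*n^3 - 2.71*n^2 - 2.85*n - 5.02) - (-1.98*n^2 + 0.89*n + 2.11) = -5.42*n^3 - 0.73*n^2 - 3.74*n - 7.13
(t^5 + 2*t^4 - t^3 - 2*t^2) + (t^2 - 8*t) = t^5 + 2*t^4 - t^3 - t^2 - 8*t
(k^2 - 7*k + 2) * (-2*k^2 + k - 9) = -2*k^4 + 15*k^3 - 20*k^2 + 65*k - 18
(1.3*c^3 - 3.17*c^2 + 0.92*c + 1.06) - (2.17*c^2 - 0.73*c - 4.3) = 1.3*c^3 - 5.34*c^2 + 1.65*c + 5.36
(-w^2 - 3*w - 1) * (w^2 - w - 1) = -w^4 - 2*w^3 + 3*w^2 + 4*w + 1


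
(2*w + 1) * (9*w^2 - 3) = 18*w^3 + 9*w^2 - 6*w - 3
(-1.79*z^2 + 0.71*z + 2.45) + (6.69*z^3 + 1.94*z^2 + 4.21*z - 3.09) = 6.69*z^3 + 0.15*z^2 + 4.92*z - 0.64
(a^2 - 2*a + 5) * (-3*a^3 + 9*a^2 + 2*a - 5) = -3*a^5 + 15*a^4 - 31*a^3 + 36*a^2 + 20*a - 25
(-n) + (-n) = -2*n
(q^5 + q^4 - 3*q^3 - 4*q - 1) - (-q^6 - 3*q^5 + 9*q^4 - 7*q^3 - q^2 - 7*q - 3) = q^6 + 4*q^5 - 8*q^4 + 4*q^3 + q^2 + 3*q + 2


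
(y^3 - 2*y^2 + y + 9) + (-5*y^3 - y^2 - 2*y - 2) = -4*y^3 - 3*y^2 - y + 7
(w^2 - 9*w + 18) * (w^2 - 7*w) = w^4 - 16*w^3 + 81*w^2 - 126*w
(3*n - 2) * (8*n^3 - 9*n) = 24*n^4 - 16*n^3 - 27*n^2 + 18*n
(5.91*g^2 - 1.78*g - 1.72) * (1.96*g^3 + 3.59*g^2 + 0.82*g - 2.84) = 11.5836*g^5 + 17.7281*g^4 - 4.9152*g^3 - 24.4188*g^2 + 3.6448*g + 4.8848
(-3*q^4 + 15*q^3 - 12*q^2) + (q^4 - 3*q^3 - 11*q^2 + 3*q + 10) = -2*q^4 + 12*q^3 - 23*q^2 + 3*q + 10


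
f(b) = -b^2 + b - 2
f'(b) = 1 - 2*b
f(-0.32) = -2.42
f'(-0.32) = 1.64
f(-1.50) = -5.75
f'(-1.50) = 4.00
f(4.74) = -19.73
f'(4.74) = -8.48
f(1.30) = -2.39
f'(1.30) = -1.60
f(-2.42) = -10.28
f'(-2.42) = 5.84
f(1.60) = -2.96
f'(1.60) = -2.20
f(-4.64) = -28.17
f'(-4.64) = 10.28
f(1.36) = -2.49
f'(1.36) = -1.72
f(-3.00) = -14.00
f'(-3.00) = 7.00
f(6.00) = -32.00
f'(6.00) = -11.00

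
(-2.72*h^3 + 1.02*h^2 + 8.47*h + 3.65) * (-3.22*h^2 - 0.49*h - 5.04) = 8.7584*h^5 - 1.9516*h^4 - 14.0644*h^3 - 21.0441*h^2 - 44.4773*h - 18.396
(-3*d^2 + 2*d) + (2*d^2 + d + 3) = -d^2 + 3*d + 3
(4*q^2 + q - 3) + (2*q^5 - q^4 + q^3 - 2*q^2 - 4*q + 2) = 2*q^5 - q^4 + q^3 + 2*q^2 - 3*q - 1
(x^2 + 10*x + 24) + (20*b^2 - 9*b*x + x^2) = 20*b^2 - 9*b*x + 2*x^2 + 10*x + 24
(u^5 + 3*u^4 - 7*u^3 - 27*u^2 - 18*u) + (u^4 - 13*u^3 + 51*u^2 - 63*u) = u^5 + 4*u^4 - 20*u^3 + 24*u^2 - 81*u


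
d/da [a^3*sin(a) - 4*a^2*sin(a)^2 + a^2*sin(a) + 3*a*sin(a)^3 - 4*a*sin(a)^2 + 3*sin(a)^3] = a^3*cos(a) + 3*a^2*sin(a) - 4*a^2*sin(2*a) + a^2*cos(a) + 9*a*sin(a)^2*cos(a) - 8*a*sin(a)^2 + 2*a*sin(a) - 4*a*sin(2*a) + 3*sin(a)^3 + 9*sin(a)^2*cos(a) - 4*sin(a)^2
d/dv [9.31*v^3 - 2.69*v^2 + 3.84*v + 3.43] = 27.93*v^2 - 5.38*v + 3.84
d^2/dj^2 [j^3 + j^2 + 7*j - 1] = 6*j + 2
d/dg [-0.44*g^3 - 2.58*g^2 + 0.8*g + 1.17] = -1.32*g^2 - 5.16*g + 0.8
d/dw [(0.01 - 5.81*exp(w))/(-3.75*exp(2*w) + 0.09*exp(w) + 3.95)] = (-21.7875*exp(2*w) + 0.075*exp(w) - 22.9504)*exp(w)/(14.0625*exp(4*w) - 0.675*exp(3*w) - 29.6169*exp(2*w) + 0.711*exp(w) + 15.6025)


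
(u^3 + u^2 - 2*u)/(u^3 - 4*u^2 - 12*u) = (u - 1)/(u - 6)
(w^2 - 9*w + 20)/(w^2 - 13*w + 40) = (w - 4)/(w - 8)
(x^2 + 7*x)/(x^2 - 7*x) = (x + 7)/(x - 7)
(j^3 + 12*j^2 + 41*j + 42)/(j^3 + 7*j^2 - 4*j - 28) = (j + 3)/(j - 2)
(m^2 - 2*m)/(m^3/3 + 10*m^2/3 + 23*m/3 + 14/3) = 3*m*(m - 2)/(m^3 + 10*m^2 + 23*m + 14)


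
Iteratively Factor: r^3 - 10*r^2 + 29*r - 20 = (r - 4)*(r^2 - 6*r + 5) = (r - 4)*(r - 1)*(r - 5)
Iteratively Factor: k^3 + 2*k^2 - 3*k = (k + 3)*(k^2 - k) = k*(k + 3)*(k - 1)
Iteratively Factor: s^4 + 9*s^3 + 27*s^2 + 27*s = (s)*(s^3 + 9*s^2 + 27*s + 27) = s*(s + 3)*(s^2 + 6*s + 9) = s*(s + 3)^2*(s + 3)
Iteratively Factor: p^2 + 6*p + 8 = (p + 4)*(p + 2)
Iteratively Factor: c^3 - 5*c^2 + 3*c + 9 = (c - 3)*(c^2 - 2*c - 3) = (c - 3)*(c + 1)*(c - 3)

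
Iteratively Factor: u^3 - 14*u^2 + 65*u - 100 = (u - 5)*(u^2 - 9*u + 20) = (u - 5)^2*(u - 4)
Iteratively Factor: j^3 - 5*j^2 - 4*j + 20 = (j - 5)*(j^2 - 4) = (j - 5)*(j - 2)*(j + 2)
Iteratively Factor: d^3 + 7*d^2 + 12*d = (d)*(d^2 + 7*d + 12) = d*(d + 3)*(d + 4)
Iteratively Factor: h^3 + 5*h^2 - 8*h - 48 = (h - 3)*(h^2 + 8*h + 16) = (h - 3)*(h + 4)*(h + 4)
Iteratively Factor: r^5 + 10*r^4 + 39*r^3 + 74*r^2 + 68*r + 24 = (r + 1)*(r^4 + 9*r^3 + 30*r^2 + 44*r + 24) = (r + 1)*(r + 3)*(r^3 + 6*r^2 + 12*r + 8) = (r + 1)*(r + 2)*(r + 3)*(r^2 + 4*r + 4) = (r + 1)*(r + 2)^2*(r + 3)*(r + 2)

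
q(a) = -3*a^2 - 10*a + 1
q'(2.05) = -22.30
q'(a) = -6*a - 10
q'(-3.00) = 8.00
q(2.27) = -37.16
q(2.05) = -32.11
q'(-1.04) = -3.76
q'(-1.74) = 0.44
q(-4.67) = -17.73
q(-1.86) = 9.22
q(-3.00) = 4.00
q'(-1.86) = 1.16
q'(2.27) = -23.62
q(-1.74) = 9.32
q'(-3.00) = 8.00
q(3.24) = -62.89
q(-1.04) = 8.16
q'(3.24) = -29.44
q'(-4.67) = 18.02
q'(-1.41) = -1.54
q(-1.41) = 9.14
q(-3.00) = 4.00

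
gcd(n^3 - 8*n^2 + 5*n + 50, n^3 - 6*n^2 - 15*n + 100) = n^2 - 10*n + 25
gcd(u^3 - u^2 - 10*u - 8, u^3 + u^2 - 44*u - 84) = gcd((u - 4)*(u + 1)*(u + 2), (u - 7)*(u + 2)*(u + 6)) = u + 2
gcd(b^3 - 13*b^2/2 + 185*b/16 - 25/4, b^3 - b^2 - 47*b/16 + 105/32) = b - 5/4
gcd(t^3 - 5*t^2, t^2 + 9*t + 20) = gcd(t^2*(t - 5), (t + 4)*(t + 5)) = 1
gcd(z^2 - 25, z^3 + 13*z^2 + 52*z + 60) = z + 5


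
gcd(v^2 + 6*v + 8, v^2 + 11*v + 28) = v + 4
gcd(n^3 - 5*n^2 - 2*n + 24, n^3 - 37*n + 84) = n^2 - 7*n + 12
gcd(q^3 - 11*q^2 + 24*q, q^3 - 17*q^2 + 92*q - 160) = q - 8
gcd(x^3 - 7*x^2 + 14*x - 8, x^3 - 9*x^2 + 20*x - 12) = x^2 - 3*x + 2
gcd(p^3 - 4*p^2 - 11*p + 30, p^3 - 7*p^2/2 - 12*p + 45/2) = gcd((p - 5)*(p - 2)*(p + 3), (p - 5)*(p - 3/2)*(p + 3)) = p^2 - 2*p - 15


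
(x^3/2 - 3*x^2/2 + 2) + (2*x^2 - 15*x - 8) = x^3/2 + x^2/2 - 15*x - 6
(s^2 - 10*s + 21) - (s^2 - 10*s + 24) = -3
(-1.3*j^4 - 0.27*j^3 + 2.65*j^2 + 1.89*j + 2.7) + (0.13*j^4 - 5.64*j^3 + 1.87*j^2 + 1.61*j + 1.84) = -1.17*j^4 - 5.91*j^3 + 4.52*j^2 + 3.5*j + 4.54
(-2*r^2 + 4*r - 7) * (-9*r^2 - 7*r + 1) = 18*r^4 - 22*r^3 + 33*r^2 + 53*r - 7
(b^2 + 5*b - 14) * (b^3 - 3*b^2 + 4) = b^5 + 2*b^4 - 29*b^3 + 46*b^2 + 20*b - 56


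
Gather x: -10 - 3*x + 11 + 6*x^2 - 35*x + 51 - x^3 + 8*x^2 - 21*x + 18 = -x^3 + 14*x^2 - 59*x + 70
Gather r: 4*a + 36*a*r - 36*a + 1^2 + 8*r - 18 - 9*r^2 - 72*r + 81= -32*a - 9*r^2 + r*(36*a - 64) + 64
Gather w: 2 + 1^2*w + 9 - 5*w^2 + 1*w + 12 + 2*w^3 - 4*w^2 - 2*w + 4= 2*w^3 - 9*w^2 + 27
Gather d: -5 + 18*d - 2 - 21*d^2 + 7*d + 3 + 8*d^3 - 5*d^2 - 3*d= 8*d^3 - 26*d^2 + 22*d - 4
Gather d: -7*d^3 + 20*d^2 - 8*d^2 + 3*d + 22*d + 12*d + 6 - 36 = -7*d^3 + 12*d^2 + 37*d - 30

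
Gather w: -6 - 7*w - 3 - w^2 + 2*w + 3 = -w^2 - 5*w - 6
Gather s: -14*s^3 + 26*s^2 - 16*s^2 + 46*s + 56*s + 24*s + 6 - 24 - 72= -14*s^3 + 10*s^2 + 126*s - 90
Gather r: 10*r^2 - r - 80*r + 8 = 10*r^2 - 81*r + 8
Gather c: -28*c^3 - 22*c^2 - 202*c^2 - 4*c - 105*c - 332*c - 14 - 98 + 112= -28*c^3 - 224*c^2 - 441*c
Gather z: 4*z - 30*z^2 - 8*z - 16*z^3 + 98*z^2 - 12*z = -16*z^3 + 68*z^2 - 16*z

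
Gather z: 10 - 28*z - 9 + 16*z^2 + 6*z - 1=16*z^2 - 22*z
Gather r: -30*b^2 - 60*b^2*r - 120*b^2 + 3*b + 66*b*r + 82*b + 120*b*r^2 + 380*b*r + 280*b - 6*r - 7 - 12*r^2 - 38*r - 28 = -150*b^2 + 365*b + r^2*(120*b - 12) + r*(-60*b^2 + 446*b - 44) - 35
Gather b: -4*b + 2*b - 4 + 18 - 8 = 6 - 2*b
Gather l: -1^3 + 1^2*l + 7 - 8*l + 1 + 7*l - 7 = 0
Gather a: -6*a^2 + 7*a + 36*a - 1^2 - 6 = -6*a^2 + 43*a - 7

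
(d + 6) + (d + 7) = 2*d + 13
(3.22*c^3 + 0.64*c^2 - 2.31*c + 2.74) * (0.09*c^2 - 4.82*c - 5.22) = 0.2898*c^5 - 15.4628*c^4 - 20.1011*c^3 + 8.04*c^2 - 1.1486*c - 14.3028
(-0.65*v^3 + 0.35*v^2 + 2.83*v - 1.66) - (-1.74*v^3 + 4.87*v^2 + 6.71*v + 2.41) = 1.09*v^3 - 4.52*v^2 - 3.88*v - 4.07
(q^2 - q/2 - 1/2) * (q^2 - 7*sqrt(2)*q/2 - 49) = q^4 - 7*sqrt(2)*q^3/2 - q^3/2 - 99*q^2/2 + 7*sqrt(2)*q^2/4 + 7*sqrt(2)*q/4 + 49*q/2 + 49/2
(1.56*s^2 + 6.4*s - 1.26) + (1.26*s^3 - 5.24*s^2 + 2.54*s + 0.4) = 1.26*s^3 - 3.68*s^2 + 8.94*s - 0.86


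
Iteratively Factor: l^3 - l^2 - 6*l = (l - 3)*(l^2 + 2*l) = (l - 3)*(l + 2)*(l)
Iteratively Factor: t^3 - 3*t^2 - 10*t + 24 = (t - 2)*(t^2 - t - 12) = (t - 4)*(t - 2)*(t + 3)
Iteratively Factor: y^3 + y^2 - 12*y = (y - 3)*(y^2 + 4*y) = (y - 3)*(y + 4)*(y)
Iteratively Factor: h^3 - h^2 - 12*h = (h + 3)*(h^2 - 4*h) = h*(h + 3)*(h - 4)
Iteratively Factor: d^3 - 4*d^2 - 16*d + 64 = (d - 4)*(d^2 - 16) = (d - 4)*(d + 4)*(d - 4)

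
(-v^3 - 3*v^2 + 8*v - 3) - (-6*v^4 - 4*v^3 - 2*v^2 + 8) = 6*v^4 + 3*v^3 - v^2 + 8*v - 11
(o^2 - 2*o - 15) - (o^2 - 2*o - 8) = -7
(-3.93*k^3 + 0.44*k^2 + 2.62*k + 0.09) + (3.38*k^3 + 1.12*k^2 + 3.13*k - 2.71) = -0.55*k^3 + 1.56*k^2 + 5.75*k - 2.62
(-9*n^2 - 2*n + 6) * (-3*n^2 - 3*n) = 27*n^4 + 33*n^3 - 12*n^2 - 18*n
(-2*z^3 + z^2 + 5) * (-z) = 2*z^4 - z^3 - 5*z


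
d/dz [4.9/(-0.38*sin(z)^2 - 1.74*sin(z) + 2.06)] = (3.724*sin(z) + 8.526)*cos(z)/(0.38*sin(z)^2 + 1.74*sin(z) - 2.06)^2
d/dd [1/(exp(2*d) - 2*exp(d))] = 2*(1 - exp(d))*exp(-d)/(exp(d) - 2)^2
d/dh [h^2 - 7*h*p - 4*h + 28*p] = 2*h - 7*p - 4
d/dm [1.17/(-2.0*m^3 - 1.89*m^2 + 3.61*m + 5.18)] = (7.02*m^2 + 4.4226*m - 4.2237)/(2.0*m^3 + 1.89*m^2 - 3.61*m - 5.18)^2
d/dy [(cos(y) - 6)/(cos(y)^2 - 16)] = (cos(y)^2 - 12*cos(y) + 16)*sin(y)/(cos(y)^2 - 16)^2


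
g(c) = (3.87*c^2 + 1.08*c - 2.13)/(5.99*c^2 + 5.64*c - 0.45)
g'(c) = (-11.98*c - 5.64)*(3.87*c^2 + 1.08*c - 2.13)/(5.99*c^2 + 5.64*c - 0.45)^2 + (7.74*c + 1.08)/(5.99*c^2 + 5.64*c - 0.45)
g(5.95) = 0.58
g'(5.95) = 0.01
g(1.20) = 0.32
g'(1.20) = 0.27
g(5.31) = 0.57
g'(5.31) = 0.01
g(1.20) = 0.32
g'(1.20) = 0.27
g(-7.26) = 0.71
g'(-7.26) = 0.01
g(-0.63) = 0.78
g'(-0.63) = 1.42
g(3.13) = 0.52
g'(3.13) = 0.04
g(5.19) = 0.57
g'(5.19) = 0.01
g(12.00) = 0.61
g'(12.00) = 0.00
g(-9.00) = 0.70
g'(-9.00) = 0.01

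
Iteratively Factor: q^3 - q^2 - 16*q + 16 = (q - 1)*(q^2 - 16) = (q - 1)*(q + 4)*(q - 4)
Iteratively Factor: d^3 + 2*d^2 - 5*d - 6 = (d + 1)*(d^2 + d - 6) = (d + 1)*(d + 3)*(d - 2)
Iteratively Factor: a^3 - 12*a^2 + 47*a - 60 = (a - 5)*(a^2 - 7*a + 12) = (a - 5)*(a - 3)*(a - 4)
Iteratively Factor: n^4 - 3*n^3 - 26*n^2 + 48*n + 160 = (n - 4)*(n^3 + n^2 - 22*n - 40) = (n - 5)*(n - 4)*(n^2 + 6*n + 8) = (n - 5)*(n - 4)*(n + 2)*(n + 4)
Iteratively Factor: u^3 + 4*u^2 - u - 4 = (u + 4)*(u^2 - 1) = (u + 1)*(u + 4)*(u - 1)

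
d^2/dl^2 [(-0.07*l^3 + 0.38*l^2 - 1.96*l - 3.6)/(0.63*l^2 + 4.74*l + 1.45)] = (-5.55111512312578e-17*l^5 + 4.9960036108132e-16*l^4 - 6.842934*l^3 - 13.54248*l^2 - 54.64221*l - 126.64946)/(0.250047*l^6 + 5.643918*l^5 + 44.190279*l^4 + 132.476364*l^3 + 101.707785*l^2 + 29.89755*l + 3.048625)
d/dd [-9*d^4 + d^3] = d^2*(3 - 36*d)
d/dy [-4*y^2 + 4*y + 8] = 4 - 8*y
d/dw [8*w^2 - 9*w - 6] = 16*w - 9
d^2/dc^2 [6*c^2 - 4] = 12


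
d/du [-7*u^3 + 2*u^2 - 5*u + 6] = -21*u^2 + 4*u - 5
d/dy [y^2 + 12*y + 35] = 2*y + 12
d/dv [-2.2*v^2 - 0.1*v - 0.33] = -4.4*v - 0.1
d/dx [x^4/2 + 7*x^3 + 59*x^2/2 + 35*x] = 2*x^3 + 21*x^2 + 59*x + 35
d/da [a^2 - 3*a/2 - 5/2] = 2*a - 3/2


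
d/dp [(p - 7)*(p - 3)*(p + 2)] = 3*p^2 - 16*p + 1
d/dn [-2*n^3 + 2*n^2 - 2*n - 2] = -6*n^2 + 4*n - 2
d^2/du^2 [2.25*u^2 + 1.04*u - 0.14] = 4.50000000000000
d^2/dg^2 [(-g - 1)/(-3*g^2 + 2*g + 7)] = 2*((-9*g - 1)*(-3*g^2 + 2*g + 7) - 4*(g + 1)*(3*g - 1)^2)/(-3*g^2 + 2*g + 7)^3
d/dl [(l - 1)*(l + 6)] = 2*l + 5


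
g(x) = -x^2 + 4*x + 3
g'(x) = 4 - 2*x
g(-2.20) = -10.64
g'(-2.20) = 8.40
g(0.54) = 4.87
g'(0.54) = 2.92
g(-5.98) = -56.68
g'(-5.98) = 15.96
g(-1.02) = -2.12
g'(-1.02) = 6.04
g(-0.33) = 1.57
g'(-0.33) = 4.66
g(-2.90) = -17.01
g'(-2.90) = 9.80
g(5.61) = -6.03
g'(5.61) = -7.22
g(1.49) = 6.74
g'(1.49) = 1.02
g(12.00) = -93.00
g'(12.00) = -20.00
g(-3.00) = -18.00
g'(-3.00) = 10.00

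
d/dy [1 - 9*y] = -9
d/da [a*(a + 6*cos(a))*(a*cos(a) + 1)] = -a^3*sin(a) - 6*a^2*sin(2*a) + 3*a^2*cos(a) - 6*a*sin(a) + 6*a*cos(2*a) + 8*a + 6*cos(a)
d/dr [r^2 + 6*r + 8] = 2*r + 6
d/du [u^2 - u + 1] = 2*u - 1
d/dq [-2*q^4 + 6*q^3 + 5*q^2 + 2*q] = -8*q^3 + 18*q^2 + 10*q + 2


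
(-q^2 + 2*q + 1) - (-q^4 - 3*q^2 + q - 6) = q^4 + 2*q^2 + q + 7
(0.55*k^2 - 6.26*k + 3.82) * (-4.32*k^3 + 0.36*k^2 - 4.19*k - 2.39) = -2.376*k^5 + 27.2412*k^4 - 21.0605*k^3 + 26.2901*k^2 - 1.0444*k - 9.1298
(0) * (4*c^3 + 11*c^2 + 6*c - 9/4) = 0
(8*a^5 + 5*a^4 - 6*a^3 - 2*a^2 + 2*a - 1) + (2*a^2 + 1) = 8*a^5 + 5*a^4 - 6*a^3 + 2*a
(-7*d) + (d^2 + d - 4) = d^2 - 6*d - 4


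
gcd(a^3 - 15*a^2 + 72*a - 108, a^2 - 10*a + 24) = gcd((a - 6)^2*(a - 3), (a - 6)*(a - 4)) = a - 6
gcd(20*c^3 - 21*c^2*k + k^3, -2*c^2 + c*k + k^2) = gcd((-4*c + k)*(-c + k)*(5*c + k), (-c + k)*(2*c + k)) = c - k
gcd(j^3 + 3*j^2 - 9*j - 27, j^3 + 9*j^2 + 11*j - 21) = j + 3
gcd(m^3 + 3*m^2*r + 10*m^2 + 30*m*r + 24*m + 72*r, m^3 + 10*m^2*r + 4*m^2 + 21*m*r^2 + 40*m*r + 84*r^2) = m^2 + 3*m*r + 4*m + 12*r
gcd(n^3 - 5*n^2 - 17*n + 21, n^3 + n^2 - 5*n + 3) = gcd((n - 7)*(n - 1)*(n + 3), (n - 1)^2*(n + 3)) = n^2 + 2*n - 3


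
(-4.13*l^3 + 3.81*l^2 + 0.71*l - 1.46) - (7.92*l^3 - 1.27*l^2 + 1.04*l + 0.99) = -12.05*l^3 + 5.08*l^2 - 0.33*l - 2.45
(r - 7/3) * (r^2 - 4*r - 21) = r^3 - 19*r^2/3 - 35*r/3 + 49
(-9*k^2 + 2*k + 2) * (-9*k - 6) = 81*k^3 + 36*k^2 - 30*k - 12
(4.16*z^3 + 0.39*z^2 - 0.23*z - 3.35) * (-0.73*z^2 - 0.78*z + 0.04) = -3.0368*z^5 - 3.5295*z^4 + 0.0301*z^3 + 2.6405*z^2 + 2.6038*z - 0.134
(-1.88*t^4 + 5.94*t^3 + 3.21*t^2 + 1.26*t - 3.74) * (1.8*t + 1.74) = -3.384*t^5 + 7.4208*t^4 + 16.1136*t^3 + 7.8534*t^2 - 4.5396*t - 6.5076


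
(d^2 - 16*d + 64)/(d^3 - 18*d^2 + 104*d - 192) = (d - 8)/(d^2 - 10*d + 24)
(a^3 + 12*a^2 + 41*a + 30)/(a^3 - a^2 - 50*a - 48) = (a + 5)/(a - 8)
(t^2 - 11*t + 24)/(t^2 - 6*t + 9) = (t - 8)/(t - 3)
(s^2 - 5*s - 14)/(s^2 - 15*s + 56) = (s + 2)/(s - 8)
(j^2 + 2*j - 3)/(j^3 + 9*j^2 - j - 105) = (j^2 + 2*j - 3)/(j^3 + 9*j^2 - j - 105)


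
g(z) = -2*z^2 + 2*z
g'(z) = 2 - 4*z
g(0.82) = 0.30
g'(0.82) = -1.28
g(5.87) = -57.17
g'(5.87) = -21.48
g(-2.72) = -20.24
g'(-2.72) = 12.88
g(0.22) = 0.34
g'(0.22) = 1.12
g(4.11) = -25.56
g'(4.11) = -14.44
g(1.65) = -2.14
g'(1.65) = -4.60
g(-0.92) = -3.53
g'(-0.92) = 5.68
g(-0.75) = -2.62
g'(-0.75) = 5.00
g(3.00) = -12.00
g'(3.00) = -10.00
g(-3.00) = -24.00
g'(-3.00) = 14.00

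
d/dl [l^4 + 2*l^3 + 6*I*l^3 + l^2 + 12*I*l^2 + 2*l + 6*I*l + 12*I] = 4*l^3 + l^2*(6 + 18*I) + l*(2 + 24*I) + 2 + 6*I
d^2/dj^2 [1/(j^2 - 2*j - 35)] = 2*(j^2 - 2*j - 4*(j - 1)^2 - 35)/(-j^2 + 2*j + 35)^3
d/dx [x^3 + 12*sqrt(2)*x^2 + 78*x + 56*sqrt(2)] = 3*x^2 + 24*sqrt(2)*x + 78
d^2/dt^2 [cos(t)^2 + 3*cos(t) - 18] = -3*cos(t) - 2*cos(2*t)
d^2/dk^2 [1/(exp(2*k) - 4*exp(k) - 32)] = 4*((1 - exp(k))*(-exp(2*k) + 4*exp(k) + 32) - 2*(exp(k) - 2)^2*exp(k))*exp(k)/(-exp(2*k) + 4*exp(k) + 32)^3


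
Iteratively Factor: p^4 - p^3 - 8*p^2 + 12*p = (p - 2)*(p^3 + p^2 - 6*p) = (p - 2)^2*(p^2 + 3*p) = p*(p - 2)^2*(p + 3)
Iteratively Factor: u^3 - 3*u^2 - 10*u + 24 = (u + 3)*(u^2 - 6*u + 8) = (u - 2)*(u + 3)*(u - 4)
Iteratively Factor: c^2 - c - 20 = (c + 4)*(c - 5)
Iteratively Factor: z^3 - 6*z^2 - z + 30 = (z - 3)*(z^2 - 3*z - 10) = (z - 5)*(z - 3)*(z + 2)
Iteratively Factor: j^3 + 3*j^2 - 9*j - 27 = (j - 3)*(j^2 + 6*j + 9) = (j - 3)*(j + 3)*(j + 3)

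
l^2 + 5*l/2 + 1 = (l + 1/2)*(l + 2)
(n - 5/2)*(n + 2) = n^2 - n/2 - 5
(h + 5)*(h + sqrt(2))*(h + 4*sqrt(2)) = h^3 + 5*h^2 + 5*sqrt(2)*h^2 + 8*h + 25*sqrt(2)*h + 40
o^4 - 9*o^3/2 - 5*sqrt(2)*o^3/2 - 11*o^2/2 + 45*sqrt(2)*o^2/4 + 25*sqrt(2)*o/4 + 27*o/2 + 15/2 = (o - 5)*(o + 1/2)*(o - 3*sqrt(2))*(o + sqrt(2)/2)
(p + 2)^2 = p^2 + 4*p + 4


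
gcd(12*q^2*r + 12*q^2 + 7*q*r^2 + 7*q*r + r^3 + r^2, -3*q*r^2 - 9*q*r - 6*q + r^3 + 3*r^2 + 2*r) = r + 1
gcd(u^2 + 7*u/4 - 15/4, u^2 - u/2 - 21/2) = u + 3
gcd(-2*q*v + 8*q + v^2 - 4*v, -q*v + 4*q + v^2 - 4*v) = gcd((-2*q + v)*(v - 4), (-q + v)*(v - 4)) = v - 4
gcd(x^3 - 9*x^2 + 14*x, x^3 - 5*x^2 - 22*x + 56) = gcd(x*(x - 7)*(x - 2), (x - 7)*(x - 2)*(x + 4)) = x^2 - 9*x + 14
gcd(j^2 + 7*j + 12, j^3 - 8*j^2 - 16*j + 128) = j + 4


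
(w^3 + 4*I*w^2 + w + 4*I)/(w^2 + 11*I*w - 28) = (w^2 + 1)/(w + 7*I)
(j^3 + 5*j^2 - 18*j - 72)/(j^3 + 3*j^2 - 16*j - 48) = (j + 6)/(j + 4)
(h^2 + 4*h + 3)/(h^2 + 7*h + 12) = (h + 1)/(h + 4)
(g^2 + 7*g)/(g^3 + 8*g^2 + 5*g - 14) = g/(g^2 + g - 2)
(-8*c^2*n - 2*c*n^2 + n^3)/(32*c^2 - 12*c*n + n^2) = n*(-2*c - n)/(8*c - n)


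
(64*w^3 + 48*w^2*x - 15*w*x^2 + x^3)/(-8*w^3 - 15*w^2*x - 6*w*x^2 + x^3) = (-8*w + x)/(w + x)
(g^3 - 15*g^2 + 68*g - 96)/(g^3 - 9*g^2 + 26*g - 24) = (g - 8)/(g - 2)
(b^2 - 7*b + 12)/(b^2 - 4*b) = (b - 3)/b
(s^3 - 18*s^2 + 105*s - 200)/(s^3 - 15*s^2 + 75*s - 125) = (s - 8)/(s - 5)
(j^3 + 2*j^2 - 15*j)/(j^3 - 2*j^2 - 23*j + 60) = j/(j - 4)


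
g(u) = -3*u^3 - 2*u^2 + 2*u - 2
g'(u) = -9*u^2 - 4*u + 2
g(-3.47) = 92.32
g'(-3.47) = -92.49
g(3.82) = -190.77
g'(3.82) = -144.61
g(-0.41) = -2.95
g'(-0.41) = 2.13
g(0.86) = -3.67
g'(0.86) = -8.10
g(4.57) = -320.96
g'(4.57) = -204.24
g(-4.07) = 158.99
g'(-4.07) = -130.80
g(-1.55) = 1.27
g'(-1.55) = -13.42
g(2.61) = -63.74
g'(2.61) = -69.75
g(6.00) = -710.00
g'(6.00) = -346.00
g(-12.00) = 4870.00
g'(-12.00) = -1246.00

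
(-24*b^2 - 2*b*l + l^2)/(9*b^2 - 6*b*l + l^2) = (-24*b^2 - 2*b*l + l^2)/(9*b^2 - 6*b*l + l^2)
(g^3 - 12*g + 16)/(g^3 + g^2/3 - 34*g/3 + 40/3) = 3*(g - 2)/(3*g - 5)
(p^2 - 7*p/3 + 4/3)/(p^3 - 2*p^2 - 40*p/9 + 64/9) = 3*(p - 1)/(3*p^2 - 2*p - 16)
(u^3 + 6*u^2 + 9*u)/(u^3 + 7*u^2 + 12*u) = (u + 3)/(u + 4)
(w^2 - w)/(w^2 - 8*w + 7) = w/(w - 7)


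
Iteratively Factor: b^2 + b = (b + 1)*(b)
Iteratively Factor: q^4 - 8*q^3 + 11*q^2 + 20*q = (q - 4)*(q^3 - 4*q^2 - 5*q) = (q - 4)*(q + 1)*(q^2 - 5*q) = (q - 5)*(q - 4)*(q + 1)*(q)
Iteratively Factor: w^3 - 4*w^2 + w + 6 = (w + 1)*(w^2 - 5*w + 6) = (w - 3)*(w + 1)*(w - 2)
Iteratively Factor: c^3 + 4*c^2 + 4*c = (c + 2)*(c^2 + 2*c) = c*(c + 2)*(c + 2)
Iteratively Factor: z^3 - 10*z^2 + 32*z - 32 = (z - 4)*(z^2 - 6*z + 8) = (z - 4)*(z - 2)*(z - 4)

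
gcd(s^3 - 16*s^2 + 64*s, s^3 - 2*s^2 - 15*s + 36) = 1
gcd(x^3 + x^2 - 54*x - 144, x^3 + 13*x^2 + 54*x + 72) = x^2 + 9*x + 18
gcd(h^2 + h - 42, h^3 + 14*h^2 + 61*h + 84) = h + 7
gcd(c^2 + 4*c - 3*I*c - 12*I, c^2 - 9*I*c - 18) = c - 3*I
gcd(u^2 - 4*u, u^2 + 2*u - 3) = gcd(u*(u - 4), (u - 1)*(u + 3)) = 1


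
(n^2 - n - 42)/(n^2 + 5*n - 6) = (n - 7)/(n - 1)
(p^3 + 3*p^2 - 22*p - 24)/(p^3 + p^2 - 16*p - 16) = (p + 6)/(p + 4)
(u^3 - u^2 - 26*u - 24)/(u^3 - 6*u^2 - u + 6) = (u + 4)/(u - 1)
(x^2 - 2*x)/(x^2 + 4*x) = (x - 2)/(x + 4)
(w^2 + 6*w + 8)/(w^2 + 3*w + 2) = (w + 4)/(w + 1)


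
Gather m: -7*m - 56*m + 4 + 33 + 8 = 45 - 63*m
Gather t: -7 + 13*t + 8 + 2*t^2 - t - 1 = 2*t^2 + 12*t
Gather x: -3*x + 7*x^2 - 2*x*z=7*x^2 + x*(-2*z - 3)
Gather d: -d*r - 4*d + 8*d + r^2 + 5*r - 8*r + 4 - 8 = d*(4 - r) + r^2 - 3*r - 4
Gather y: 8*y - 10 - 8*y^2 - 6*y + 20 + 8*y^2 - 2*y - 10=0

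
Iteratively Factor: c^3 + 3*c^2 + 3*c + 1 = (c + 1)*(c^2 + 2*c + 1) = (c + 1)^2*(c + 1)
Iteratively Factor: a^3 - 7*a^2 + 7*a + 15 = (a - 5)*(a^2 - 2*a - 3) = (a - 5)*(a - 3)*(a + 1)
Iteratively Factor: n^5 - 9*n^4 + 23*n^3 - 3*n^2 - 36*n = (n)*(n^4 - 9*n^3 + 23*n^2 - 3*n - 36) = n*(n - 3)*(n^3 - 6*n^2 + 5*n + 12) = n*(n - 4)*(n - 3)*(n^2 - 2*n - 3) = n*(n - 4)*(n - 3)^2*(n + 1)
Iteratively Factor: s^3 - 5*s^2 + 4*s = (s - 4)*(s^2 - s) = (s - 4)*(s - 1)*(s)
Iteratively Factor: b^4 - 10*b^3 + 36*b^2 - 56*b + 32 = (b - 4)*(b^3 - 6*b^2 + 12*b - 8) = (b - 4)*(b - 2)*(b^2 - 4*b + 4) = (b - 4)*(b - 2)^2*(b - 2)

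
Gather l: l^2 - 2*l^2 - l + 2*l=-l^2 + l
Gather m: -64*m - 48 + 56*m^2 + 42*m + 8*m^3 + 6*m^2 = 8*m^3 + 62*m^2 - 22*m - 48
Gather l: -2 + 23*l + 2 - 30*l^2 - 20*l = -30*l^2 + 3*l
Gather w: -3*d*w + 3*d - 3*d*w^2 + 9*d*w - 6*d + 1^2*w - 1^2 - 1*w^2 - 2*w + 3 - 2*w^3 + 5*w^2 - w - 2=-3*d - 2*w^3 + w^2*(4 - 3*d) + w*(6*d - 2)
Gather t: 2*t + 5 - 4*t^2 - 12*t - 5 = -4*t^2 - 10*t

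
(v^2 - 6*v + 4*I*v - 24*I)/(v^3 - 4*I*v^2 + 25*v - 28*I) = (v - 6)/(v^2 - 8*I*v - 7)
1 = 1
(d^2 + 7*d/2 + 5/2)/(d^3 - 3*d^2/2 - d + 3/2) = (2*d + 5)/(2*d^2 - 5*d + 3)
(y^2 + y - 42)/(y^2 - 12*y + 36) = (y + 7)/(y - 6)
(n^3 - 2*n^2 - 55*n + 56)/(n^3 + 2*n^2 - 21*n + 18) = (n^2 - n - 56)/(n^2 + 3*n - 18)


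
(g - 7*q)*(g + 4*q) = g^2 - 3*g*q - 28*q^2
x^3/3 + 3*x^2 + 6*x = x*(x/3 + 1)*(x + 6)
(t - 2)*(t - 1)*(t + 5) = t^3 + 2*t^2 - 13*t + 10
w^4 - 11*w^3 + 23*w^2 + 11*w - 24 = (w - 8)*(w - 3)*(w - 1)*(w + 1)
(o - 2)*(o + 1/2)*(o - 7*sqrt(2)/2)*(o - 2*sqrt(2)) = o^4 - 11*sqrt(2)*o^3/2 - 3*o^3/2 + 33*sqrt(2)*o^2/4 + 13*o^2 - 21*o + 11*sqrt(2)*o/2 - 14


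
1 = 1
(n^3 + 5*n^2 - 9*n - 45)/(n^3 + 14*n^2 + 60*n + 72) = (n^3 + 5*n^2 - 9*n - 45)/(n^3 + 14*n^2 + 60*n + 72)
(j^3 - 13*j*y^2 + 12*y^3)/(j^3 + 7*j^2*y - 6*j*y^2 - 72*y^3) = (j - y)/(j + 6*y)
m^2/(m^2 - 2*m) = m/(m - 2)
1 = 1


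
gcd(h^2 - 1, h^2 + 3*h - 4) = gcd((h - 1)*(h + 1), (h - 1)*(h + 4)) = h - 1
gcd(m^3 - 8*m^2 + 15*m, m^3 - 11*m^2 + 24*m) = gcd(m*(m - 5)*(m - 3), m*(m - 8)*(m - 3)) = m^2 - 3*m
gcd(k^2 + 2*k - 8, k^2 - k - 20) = k + 4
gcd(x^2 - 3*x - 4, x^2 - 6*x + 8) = x - 4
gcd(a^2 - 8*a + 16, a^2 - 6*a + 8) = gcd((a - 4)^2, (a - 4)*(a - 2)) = a - 4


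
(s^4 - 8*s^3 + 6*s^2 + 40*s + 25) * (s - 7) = s^5 - 15*s^4 + 62*s^3 - 2*s^2 - 255*s - 175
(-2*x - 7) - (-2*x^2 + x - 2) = 2*x^2 - 3*x - 5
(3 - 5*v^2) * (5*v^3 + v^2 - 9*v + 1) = -25*v^5 - 5*v^4 + 60*v^3 - 2*v^2 - 27*v + 3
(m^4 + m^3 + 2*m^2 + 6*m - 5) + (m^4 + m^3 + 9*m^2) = 2*m^4 + 2*m^3 + 11*m^2 + 6*m - 5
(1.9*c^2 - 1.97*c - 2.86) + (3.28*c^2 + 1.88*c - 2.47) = 5.18*c^2 - 0.0900000000000001*c - 5.33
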